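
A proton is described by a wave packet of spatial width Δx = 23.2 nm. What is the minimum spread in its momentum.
2.273 × 10^-27 kg·m/s

For a wave packet, the spatial width Δx and momentum spread Δp are related by the uncertainty principle:
ΔxΔp ≥ ℏ/2

The minimum momentum spread is:
Δp_min = ℏ/(2Δx)
Δp_min = (1.055e-34 J·s) / (2 × 2.320e-08 m)
Δp_min = 2.273e-27 kg·m/s

A wave packet cannot have both a well-defined position and well-defined momentum.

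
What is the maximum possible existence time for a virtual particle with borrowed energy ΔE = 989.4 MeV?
3.326 × 10^-25 s

Using the energy-time uncertainty principle:
ΔEΔt ≥ ℏ/2

For a virtual particle borrowing energy ΔE, the maximum lifetime is:
Δt_max = ℏ/(2ΔE)

Converting energy:
ΔE = 989.4 MeV = 1.585e-10 J

Δt_max = (1.055e-34 J·s) / (2 × 1.585e-10 J)
Δt_max = 3.326e-25 s = 3.326 × 10^-25 s

Virtual particles with higher borrowed energy exist for shorter times.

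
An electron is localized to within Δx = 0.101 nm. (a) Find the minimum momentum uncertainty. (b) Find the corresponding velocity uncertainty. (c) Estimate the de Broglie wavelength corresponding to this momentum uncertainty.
(a) Δp_min = 5.221 × 10^-25 kg·m/s
(b) Δv_min = 573.107 km/s
(c) λ_dB = 1.269 nm

Step-by-step:

(a) From the uncertainty principle:
Δp_min = ℏ/(2Δx) = (1.055e-34 J·s)/(2 × 1.010e-10 m) = 5.221e-25 kg·m/s

(b) The velocity uncertainty:
Δv = Δp/m = (5.221e-25 kg·m/s)/(9.109e-31 kg) = 5.731e+05 m/s = 573.107 km/s

(c) The de Broglie wavelength for this momentum:
λ = h/p = (6.626e-34 J·s)/(5.221e-25 kg·m/s) = 1.269e-09 m = 1.269 nm

Note: The de Broglie wavelength is comparable to the localization size, as expected from wave-particle duality.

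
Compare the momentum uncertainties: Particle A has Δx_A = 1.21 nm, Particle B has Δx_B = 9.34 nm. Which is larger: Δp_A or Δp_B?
Particle A has the larger minimum momentum uncertainty, by a factor of 7.72.

For each particle, the minimum momentum uncertainty is Δp_min = ℏ/(2Δx):

Particle A: Δp_A = ℏ/(2×1.210e-09 m) = 4.358e-26 kg·m/s
Particle B: Δp_B = ℏ/(2×9.340e-09 m) = 5.645e-27 kg·m/s

Ratio: Δp_A/Δp_B = 7.72

Since Δp_min ∝ 1/Δx, the particle with smaller position uncertainty (A) has larger momentum uncertainty.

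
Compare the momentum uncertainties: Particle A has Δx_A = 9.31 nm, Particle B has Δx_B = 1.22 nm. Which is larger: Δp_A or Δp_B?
Particle B has the larger minimum momentum uncertainty, by a factor of 7.63.

For each particle, the minimum momentum uncertainty is Δp_min = ℏ/(2Δx):

Particle A: Δp_A = ℏ/(2×9.310e-09 m) = 5.664e-27 kg·m/s
Particle B: Δp_B = ℏ/(2×1.220e-09 m) = 4.322e-26 kg·m/s

Ratio: Δp_B/Δp_A = 7.63

Since Δp_min ∝ 1/Δx, the particle with smaller position uncertainty (B) has larger momentum uncertainty.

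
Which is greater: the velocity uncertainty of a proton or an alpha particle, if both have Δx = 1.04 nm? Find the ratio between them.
The proton has the larger minimum velocity uncertainty, by a ratio of 4.0.

For both particles, Δp_min = ℏ/(2Δx) = 5.070e-26 kg·m/s (same for both).

The velocity uncertainty is Δv = Δp/m:
- proton: Δv = 5.070e-26 / 1.673e-27 = 3.031e+01 m/s = 30.312 m/s
- alpha particle: Δv = 5.070e-26 / 6.645e-27 = 7.630e+00 m/s = 7.630 m/s

Ratio: 3.031e+01 / 7.630e+00 = 4.0

The lighter particle has larger velocity uncertainty because Δv ∝ 1/m.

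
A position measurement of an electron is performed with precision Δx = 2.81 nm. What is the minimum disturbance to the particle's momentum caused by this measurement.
1.876 × 10^-26 kg·m/s

The uncertainty principle implies that measuring position disturbs momentum:
ΔxΔp ≥ ℏ/2

When we measure position with precision Δx, we necessarily introduce a momentum uncertainty:
Δp ≥ ℏ/(2Δx)
Δp_min = (1.055e-34 J·s) / (2 × 2.810e-09 m)
Δp_min = 1.876e-26 kg·m/s

The more precisely we measure position, the greater the momentum disturbance.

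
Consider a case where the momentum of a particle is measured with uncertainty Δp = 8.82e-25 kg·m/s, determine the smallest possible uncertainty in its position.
59.783 pm

Using the Heisenberg uncertainty principle:
ΔxΔp ≥ ℏ/2

The minimum uncertainty in position is:
Δx_min = ℏ/(2Δp)
Δx_min = (1.055e-34 J·s) / (2 × 8.820e-25 kg·m/s)
Δx_min = 5.978e-11 m = 59.783 pm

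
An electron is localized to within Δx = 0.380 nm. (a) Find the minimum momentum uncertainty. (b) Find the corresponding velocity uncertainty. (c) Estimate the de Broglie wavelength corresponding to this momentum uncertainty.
(a) Δp_min = 1.388 × 10^-25 kg·m/s
(b) Δv_min = 152.326 km/s
(c) λ_dB = 4.775 nm

Step-by-step:

(a) From the uncertainty principle:
Δp_min = ℏ/(2Δx) = (1.055e-34 J·s)/(2 × 3.800e-10 m) = 1.388e-25 kg·m/s

(b) The velocity uncertainty:
Δv = Δp/m = (1.388e-25 kg·m/s)/(9.109e-31 kg) = 1.523e+05 m/s = 152.326 km/s

(c) The de Broglie wavelength for this momentum:
λ = h/p = (6.626e-34 J·s)/(1.388e-25 kg·m/s) = 4.775e-09 m = 4.775 nm

Note: The de Broglie wavelength is comparable to the localization size, as expected from wave-particle duality.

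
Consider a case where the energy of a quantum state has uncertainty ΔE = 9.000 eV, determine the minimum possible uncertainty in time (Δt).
36.567 as

Using the energy-time uncertainty principle:
ΔEΔt ≥ ℏ/2

The minimum uncertainty in time is:
Δt_min = ℏ/(2ΔE)
Δt_min = (1.055e-34 J·s) / (2 × 1.442e-18 J)
Δt_min = 3.657e-17 s = 36.567 as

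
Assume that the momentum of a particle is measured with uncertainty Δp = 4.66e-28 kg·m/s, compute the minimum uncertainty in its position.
113.151 nm

Using the Heisenberg uncertainty principle:
ΔxΔp ≥ ℏ/2

The minimum uncertainty in position is:
Δx_min = ℏ/(2Δp)
Δx_min = (1.055e-34 J·s) / (2 × 4.660e-28 kg·m/s)
Δx_min = 1.132e-07 m = 113.151 nm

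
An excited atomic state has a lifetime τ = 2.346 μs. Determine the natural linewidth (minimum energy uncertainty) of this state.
140.284 peV

Using the energy-time uncertainty principle:
ΔEΔt ≥ ℏ/2

The lifetime τ represents the time uncertainty Δt.
The natural linewidth (minimum energy uncertainty) is:

ΔE = ℏ/(2τ)
ΔE = (1.055e-34 J·s) / (2 × 2.346e-06 s)
ΔE = 2.248e-29 J = 140.284 peV

This natural linewidth limits the precision of spectroscopic measurements.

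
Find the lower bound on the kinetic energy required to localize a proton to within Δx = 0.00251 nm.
823.392 meV

Localizing a particle requires giving it sufficient momentum uncertainty:

1. From uncertainty principle: Δp ≥ ℏ/(2Δx)
   Δp_min = (1.055e-34 J·s) / (2 × 2.510e-12 m)
   Δp_min = 2.101e-23 kg·m/s

2. This momentum uncertainty corresponds to kinetic energy:
   KE ≈ (Δp)²/(2m) = (2.101e-23)²/(2 × 1.673e-27 kg)
   KE = 1.319e-19 J = 823.392 meV

Tighter localization requires more energy.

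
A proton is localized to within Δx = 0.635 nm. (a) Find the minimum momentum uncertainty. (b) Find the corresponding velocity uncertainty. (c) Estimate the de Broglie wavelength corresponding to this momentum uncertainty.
(a) Δp_min = 8.304 × 10^-26 kg·m/s
(b) Δv_min = 49.645 m/s
(c) λ_dB = 7.980 nm

Step-by-step:

(a) From the uncertainty principle:
Δp_min = ℏ/(2Δx) = (1.055e-34 J·s)/(2 × 6.350e-10 m) = 8.304e-26 kg·m/s

(b) The velocity uncertainty:
Δv = Δp/m = (8.304e-26 kg·m/s)/(1.673e-27 kg) = 4.964e+01 m/s = 49.645 m/s

(c) The de Broglie wavelength for this momentum:
λ = h/p = (6.626e-34 J·s)/(8.304e-26 kg·m/s) = 7.980e-09 m = 7.980 nm

Note: The de Broglie wavelength is comparable to the localization size, as expected from wave-particle duality.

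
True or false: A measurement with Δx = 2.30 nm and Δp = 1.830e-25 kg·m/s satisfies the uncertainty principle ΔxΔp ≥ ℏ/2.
Yes, it satisfies the uncertainty principle.

Calculate the product ΔxΔp:
ΔxΔp = (2.300e-09 m) × (1.830e-25 kg·m/s)
ΔxΔp = 4.209e-34 J·s

Compare to the minimum allowed value ℏ/2:
ℏ/2 = 5.273e-35 J·s

Since ΔxΔp = 4.209e-34 J·s ≥ 5.273e-35 J·s = ℏ/2,
the measurement satisfies the uncertainty principle.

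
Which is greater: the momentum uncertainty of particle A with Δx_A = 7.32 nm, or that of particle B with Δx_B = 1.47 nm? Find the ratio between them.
Particle B has the larger minimum momentum uncertainty, by a factor of 4.98.

For each particle, the minimum momentum uncertainty is Δp_min = ℏ/(2Δx):

Particle A: Δp_A = ℏ/(2×7.320e-09 m) = 7.203e-27 kg·m/s
Particle B: Δp_B = ℏ/(2×1.470e-09 m) = 3.587e-26 kg·m/s

Ratio: Δp_B/Δp_A = 4.98

Since Δp_min ∝ 1/Δx, the particle with smaller position uncertainty (B) has larger momentum uncertainty.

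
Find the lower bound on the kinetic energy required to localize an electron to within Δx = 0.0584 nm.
2.793 eV

Localizing a particle requires giving it sufficient momentum uncertainty:

1. From uncertainty principle: Δp ≥ ℏ/(2Δx)
   Δp_min = (1.055e-34 J·s) / (2 × 5.840e-11 m)
   Δp_min = 9.029e-25 kg·m/s

2. This momentum uncertainty corresponds to kinetic energy:
   KE ≈ (Δp)²/(2m) = (9.029e-25)²/(2 × 9.109e-31 kg)
   KE = 4.475e-19 J = 2.793 eV

Tighter localization requires more energy.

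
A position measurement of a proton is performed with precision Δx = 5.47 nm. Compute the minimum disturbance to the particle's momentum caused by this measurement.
9.640 × 10^-27 kg·m/s

The uncertainty principle implies that measuring position disturbs momentum:
ΔxΔp ≥ ℏ/2

When we measure position with precision Δx, we necessarily introduce a momentum uncertainty:
Δp ≥ ℏ/(2Δx)
Δp_min = (1.055e-34 J·s) / (2 × 5.470e-09 m)
Δp_min = 9.640e-27 kg·m/s

The more precisely we measure position, the greater the momentum disturbance.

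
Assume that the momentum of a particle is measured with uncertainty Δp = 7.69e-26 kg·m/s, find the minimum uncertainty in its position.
685.677 pm

Using the Heisenberg uncertainty principle:
ΔxΔp ≥ ℏ/2

The minimum uncertainty in position is:
Δx_min = ℏ/(2Δp)
Δx_min = (1.055e-34 J·s) / (2 × 7.690e-26 kg·m/s)
Δx_min = 6.857e-10 m = 685.677 pm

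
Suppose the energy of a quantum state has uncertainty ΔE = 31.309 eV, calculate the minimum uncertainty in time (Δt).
10.512 as

Using the energy-time uncertainty principle:
ΔEΔt ≥ ℏ/2

The minimum uncertainty in time is:
Δt_min = ℏ/(2ΔE)
Δt_min = (1.055e-34 J·s) / (2 × 5.016e-18 J)
Δt_min = 1.051e-17 s = 10.512 as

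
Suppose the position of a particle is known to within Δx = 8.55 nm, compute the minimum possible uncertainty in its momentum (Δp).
6.167 × 10^-27 kg·m/s

Using the Heisenberg uncertainty principle:
ΔxΔp ≥ ℏ/2

The minimum uncertainty in momentum is:
Δp_min = ℏ/(2Δx)
Δp_min = (1.055e-34 J·s) / (2 × 8.550e-09 m)
Δp_min = 6.167e-27 kg·m/s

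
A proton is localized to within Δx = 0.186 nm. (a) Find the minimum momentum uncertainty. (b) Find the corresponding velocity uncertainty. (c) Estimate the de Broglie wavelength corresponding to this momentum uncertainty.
(a) Δp_min = 2.835 × 10^-25 kg·m/s
(b) Δv_min = 169.487 m/s
(c) λ_dB = 2.337 nm

Step-by-step:

(a) From the uncertainty principle:
Δp_min = ℏ/(2Δx) = (1.055e-34 J·s)/(2 × 1.860e-10 m) = 2.835e-25 kg·m/s

(b) The velocity uncertainty:
Δv = Δp/m = (2.835e-25 kg·m/s)/(1.673e-27 kg) = 1.695e+02 m/s = 169.487 m/s

(c) The de Broglie wavelength for this momentum:
λ = h/p = (6.626e-34 J·s)/(2.835e-25 kg·m/s) = 2.337e-09 m = 2.337 nm

Note: The de Broglie wavelength is comparable to the localization size, as expected from wave-particle duality.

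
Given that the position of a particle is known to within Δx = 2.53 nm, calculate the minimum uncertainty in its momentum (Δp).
2.084 × 10^-26 kg·m/s

Using the Heisenberg uncertainty principle:
ΔxΔp ≥ ℏ/2

The minimum uncertainty in momentum is:
Δp_min = ℏ/(2Δx)
Δp_min = (1.055e-34 J·s) / (2 × 2.530e-09 m)
Δp_min = 2.084e-26 kg·m/s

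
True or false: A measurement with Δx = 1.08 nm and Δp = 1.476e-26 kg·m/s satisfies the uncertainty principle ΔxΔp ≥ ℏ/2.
No, it violates the uncertainty principle (impossible measurement).

Calculate the product ΔxΔp:
ΔxΔp = (1.080e-09 m) × (1.476e-26 kg·m/s)
ΔxΔp = 1.594e-35 J·s

Compare to the minimum allowed value ℏ/2:
ℏ/2 = 5.273e-35 J·s

Since ΔxΔp = 1.594e-35 J·s < 5.273e-35 J·s = ℏ/2,
the measurement violates the uncertainty principle.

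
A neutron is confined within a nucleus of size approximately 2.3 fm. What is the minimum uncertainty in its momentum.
2.293 × 10^-20 kg·m/s

Using the Heisenberg uncertainty principle:
ΔxΔp ≥ ℏ/2

With Δx ≈ L = 2.300e-15 m (the confinement size):
Δp_min = ℏ/(2Δx)
Δp_min = (1.055e-34 J·s) / (2 × 2.300e-15 m)
Δp_min = 2.293e-20 kg·m/s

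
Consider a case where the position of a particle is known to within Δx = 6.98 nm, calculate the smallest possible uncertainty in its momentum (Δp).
7.554 × 10^-27 kg·m/s

Using the Heisenberg uncertainty principle:
ΔxΔp ≥ ℏ/2

The minimum uncertainty in momentum is:
Δp_min = ℏ/(2Δx)
Δp_min = (1.055e-34 J·s) / (2 × 6.980e-09 m)
Δp_min = 7.554e-27 kg·m/s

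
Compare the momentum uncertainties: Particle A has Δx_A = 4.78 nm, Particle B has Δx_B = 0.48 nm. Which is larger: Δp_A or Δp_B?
Particle B has the larger minimum momentum uncertainty, by a factor of 9.96.

For each particle, the minimum momentum uncertainty is Δp_min = ℏ/(2Δx):

Particle A: Δp_A = ℏ/(2×4.780e-09 m) = 1.103e-26 kg·m/s
Particle B: Δp_B = ℏ/(2×4.800e-10 m) = 1.099e-25 kg·m/s

Ratio: Δp_B/Δp_A = 9.96

Since Δp_min ∝ 1/Δx, the particle with smaller position uncertainty (B) has larger momentum uncertainty.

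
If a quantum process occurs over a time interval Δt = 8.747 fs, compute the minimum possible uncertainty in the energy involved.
37.625 meV

Using the energy-time uncertainty principle:
ΔEΔt ≥ ℏ/2

The minimum uncertainty in energy is:
ΔE_min = ℏ/(2Δt)
ΔE_min = (1.055e-34 J·s) / (2 × 8.747e-15 s)
ΔE_min = 6.028e-21 J = 37.625 meV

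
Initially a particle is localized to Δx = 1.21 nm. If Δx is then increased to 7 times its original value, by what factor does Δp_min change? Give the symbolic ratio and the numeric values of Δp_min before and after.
Original Δp_min = 4.358 × 10^-26 kg·m/s; new Δp'_min = 6.225 × 10^-27 kg·m/s; ratio Δp'_min/Δp_min = 1/7.

From the uncertainty principle ΔxΔp ≥ ℏ/2, the minimum momentum uncertainty is Δp_min = ℏ/(2Δx).

Original (Δx = 1.21 nm = 1.210e-09 m):
Δp_min = (1.055e-34 J·s)/(2 × 1.210e-09 m) = 4.358e-26 kg·m/s

When Δx → 7Δx:
Δp'_min = ℏ/(2 × 7Δx) = (1/7) × ℏ/(2Δx) = (1/7) × Δp_min
Δp'_min = 1/7 × 4.358e-26 kg·m/s = 6.225e-27 kg·m/s

Since Δp_min ∝ 1/Δx, when Δx is increased to 7 times its original value, Δp_min decreases to 1/7 of its original value.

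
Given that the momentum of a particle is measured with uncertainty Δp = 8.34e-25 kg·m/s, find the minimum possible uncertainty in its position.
63.224 pm

Using the Heisenberg uncertainty principle:
ΔxΔp ≥ ℏ/2

The minimum uncertainty in position is:
Δx_min = ℏ/(2Δp)
Δx_min = (1.055e-34 J·s) / (2 × 8.340e-25 kg·m/s)
Δx_min = 6.322e-11 m = 63.224 pm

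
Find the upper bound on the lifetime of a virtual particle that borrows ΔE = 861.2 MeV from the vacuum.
3.821 × 10^-25 s

Using the energy-time uncertainty principle:
ΔEΔt ≥ ℏ/2

For a virtual particle borrowing energy ΔE, the maximum lifetime is:
Δt_max = ℏ/(2ΔE)

Converting energy:
ΔE = 861.2 MeV = 1.380e-10 J

Δt_max = (1.055e-34 J·s) / (2 × 1.380e-10 J)
Δt_max = 3.821e-25 s = 3.821 × 10^-25 s

Virtual particles with higher borrowed energy exist for shorter times.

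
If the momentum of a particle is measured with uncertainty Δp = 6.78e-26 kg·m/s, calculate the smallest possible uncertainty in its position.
777.708 pm

Using the Heisenberg uncertainty principle:
ΔxΔp ≥ ℏ/2

The minimum uncertainty in position is:
Δx_min = ℏ/(2Δp)
Δx_min = (1.055e-34 J·s) / (2 × 6.780e-26 kg·m/s)
Δx_min = 7.777e-10 m = 777.708 pm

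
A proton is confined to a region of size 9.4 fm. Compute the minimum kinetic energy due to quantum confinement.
58.708 keV

Using the uncertainty principle:

1. Position uncertainty: Δx ≈ 9.400e-15 m
2. Minimum momentum uncertainty: Δp = ℏ/(2Δx) = 5.609e-21 kg·m/s
3. Minimum kinetic energy:
   KE = (Δp)²/(2m) = (5.609e-21)²/(2 × 1.673e-27 kg)
   KE = 9.406e-15 J = 58.708 keV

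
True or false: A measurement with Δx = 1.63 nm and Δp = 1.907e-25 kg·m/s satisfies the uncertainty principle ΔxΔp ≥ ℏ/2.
Yes, it satisfies the uncertainty principle.

Calculate the product ΔxΔp:
ΔxΔp = (1.630e-09 m) × (1.907e-25 kg·m/s)
ΔxΔp = 3.108e-34 J·s

Compare to the minimum allowed value ℏ/2:
ℏ/2 = 5.273e-35 J·s

Since ΔxΔp = 3.108e-34 J·s ≥ 5.273e-35 J·s = ℏ/2,
the measurement satisfies the uncertainty principle.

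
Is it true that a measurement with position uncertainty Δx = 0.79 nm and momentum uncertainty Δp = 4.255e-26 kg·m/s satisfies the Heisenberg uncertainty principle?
No, it violates the uncertainty principle (impossible measurement).

Calculate the product ΔxΔp:
ΔxΔp = (7.900e-10 m) × (4.255e-26 kg·m/s)
ΔxΔp = 3.361e-35 J·s

Compare to the minimum allowed value ℏ/2:
ℏ/2 = 5.273e-35 J·s

Since ΔxΔp = 3.361e-35 J·s < 5.273e-35 J·s = ℏ/2,
the measurement violates the uncertainty principle.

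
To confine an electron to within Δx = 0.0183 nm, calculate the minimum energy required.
28.442 eV

Localizing a particle requires giving it sufficient momentum uncertainty:

1. From uncertainty principle: Δp ≥ ℏ/(2Δx)
   Δp_min = (1.055e-34 J·s) / (2 × 1.830e-11 m)
   Δp_min = 2.881e-24 kg·m/s

2. This momentum uncertainty corresponds to kinetic energy:
   KE ≈ (Δp)²/(2m) = (2.881e-24)²/(2 × 9.109e-31 kg)
   KE = 4.557e-18 J = 28.442 eV

Tighter localization requires more energy.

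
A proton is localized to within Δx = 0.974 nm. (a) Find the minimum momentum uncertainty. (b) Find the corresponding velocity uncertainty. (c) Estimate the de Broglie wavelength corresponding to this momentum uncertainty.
(a) Δp_min = 5.414 × 10^-26 kg·m/s
(b) Δv_min = 32.366 m/s
(c) λ_dB = 12.240 nm

Step-by-step:

(a) From the uncertainty principle:
Δp_min = ℏ/(2Δx) = (1.055e-34 J·s)/(2 × 9.740e-10 m) = 5.414e-26 kg·m/s

(b) The velocity uncertainty:
Δv = Δp/m = (5.414e-26 kg·m/s)/(1.673e-27 kg) = 3.237e+01 m/s = 32.366 m/s

(c) The de Broglie wavelength for this momentum:
λ = h/p = (6.626e-34 J·s)/(5.414e-26 kg·m/s) = 1.224e-08 m = 12.240 nm

Note: The de Broglie wavelength is comparable to the localization size, as expected from wave-particle duality.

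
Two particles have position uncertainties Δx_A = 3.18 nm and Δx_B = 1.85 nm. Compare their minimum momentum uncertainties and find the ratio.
Particle B has the larger minimum momentum uncertainty, by a factor of 1.72.

For each particle, the minimum momentum uncertainty is Δp_min = ℏ/(2Δx):

Particle A: Δp_A = ℏ/(2×3.180e-09 m) = 1.658e-26 kg·m/s
Particle B: Δp_B = ℏ/(2×1.850e-09 m) = 2.850e-26 kg·m/s

Ratio: Δp_B/Δp_A = 1.72

Since Δp_min ∝ 1/Δx, the particle with smaller position uncertainty (B) has larger momentum uncertainty.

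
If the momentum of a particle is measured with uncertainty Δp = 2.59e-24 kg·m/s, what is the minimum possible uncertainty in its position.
20.359 pm

Using the Heisenberg uncertainty principle:
ΔxΔp ≥ ℏ/2

The minimum uncertainty in position is:
Δx_min = ℏ/(2Δp)
Δx_min = (1.055e-34 J·s) / (2 × 2.590e-24 kg·m/s)
Δx_min = 2.036e-11 m = 20.359 pm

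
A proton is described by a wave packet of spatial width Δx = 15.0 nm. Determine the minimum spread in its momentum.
3.515 × 10^-27 kg·m/s

For a wave packet, the spatial width Δx and momentum spread Δp are related by the uncertainty principle:
ΔxΔp ≥ ℏ/2

The minimum momentum spread is:
Δp_min = ℏ/(2Δx)
Δp_min = (1.055e-34 J·s) / (2 × 1.500e-08 m)
Δp_min = 3.515e-27 kg·m/s

A wave packet cannot have both a well-defined position and well-defined momentum.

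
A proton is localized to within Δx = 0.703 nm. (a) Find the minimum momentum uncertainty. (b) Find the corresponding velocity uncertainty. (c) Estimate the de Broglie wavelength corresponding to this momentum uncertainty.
(a) Δp_min = 7.501 × 10^-26 kg·m/s
(b) Δv_min = 44.843 m/s
(c) λ_dB = 8.834 nm

Step-by-step:

(a) From the uncertainty principle:
Δp_min = ℏ/(2Δx) = (1.055e-34 J·s)/(2 × 7.030e-10 m) = 7.501e-26 kg·m/s

(b) The velocity uncertainty:
Δv = Δp/m = (7.501e-26 kg·m/s)/(1.673e-27 kg) = 4.484e+01 m/s = 44.843 m/s

(c) The de Broglie wavelength for this momentum:
λ = h/p = (6.626e-34 J·s)/(7.501e-26 kg·m/s) = 8.834e-09 m = 8.834 nm

Note: The de Broglie wavelength is comparable to the localization size, as expected from wave-particle duality.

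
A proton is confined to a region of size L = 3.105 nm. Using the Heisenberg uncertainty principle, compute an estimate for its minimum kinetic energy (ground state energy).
538.060 neV

Using the uncertainty principle to estimate ground state energy:

1. The position uncertainty is approximately the confinement size:
   Δx ≈ L = 3.105e-09 m

2. From ΔxΔp ≥ ℏ/2, the minimum momentum uncertainty is:
   Δp ≈ ℏ/(2L) = 1.698e-26 kg·m/s

3. The kinetic energy is approximately:
   KE ≈ (Δp)²/(2m) = (1.698e-26)²/(2 × 1.673e-27 kg)
   KE ≈ 8.621e-26 J = 538.060 neV

This is an order-of-magnitude estimate of the ground state energy.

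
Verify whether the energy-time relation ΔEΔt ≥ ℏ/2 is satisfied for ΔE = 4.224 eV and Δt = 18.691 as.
No, it violates the uncertainty relation.

Calculate the product ΔEΔt:
ΔE = 4.224 eV = 6.768e-19 J
ΔEΔt = (6.768e-19 J) × (1.869e-17 s)
ΔEΔt = 1.265e-35 J·s

Compare to the minimum allowed value ℏ/2:
ℏ/2 = 5.273e-35 J·s

Since ΔEΔt = 1.265e-35 J·s < 5.273e-35 J·s = ℏ/2,
this violates the uncertainty relation.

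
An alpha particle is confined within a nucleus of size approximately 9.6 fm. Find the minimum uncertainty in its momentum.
5.493 × 10^-21 kg·m/s

Using the Heisenberg uncertainty principle:
ΔxΔp ≥ ℏ/2

With Δx ≈ L = 9.600e-15 m (the confinement size):
Δp_min = ℏ/(2Δx)
Δp_min = (1.055e-34 J·s) / (2 × 9.600e-15 m)
Δp_min = 5.493e-21 kg·m/s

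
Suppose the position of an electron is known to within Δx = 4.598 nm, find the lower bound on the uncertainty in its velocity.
12.589 km/s

Using the Heisenberg uncertainty principle and Δp = mΔv:
ΔxΔp ≥ ℏ/2
Δx(mΔv) ≥ ℏ/2

The minimum uncertainty in velocity is:
Δv_min = ℏ/(2mΔx)
Δv_min = (1.055e-34 J·s) / (2 × 9.109e-31 kg × 4.598e-09 m)
Δv_min = 1.259e+04 m/s = 12.589 km/s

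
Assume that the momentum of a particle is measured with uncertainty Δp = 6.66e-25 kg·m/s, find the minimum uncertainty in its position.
79.172 pm

Using the Heisenberg uncertainty principle:
ΔxΔp ≥ ℏ/2

The minimum uncertainty in position is:
Δx_min = ℏ/(2Δp)
Δx_min = (1.055e-34 J·s) / (2 × 6.660e-25 kg·m/s)
Δx_min = 7.917e-11 m = 79.172 pm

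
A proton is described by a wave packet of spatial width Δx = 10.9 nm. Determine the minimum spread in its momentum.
4.837 × 10^-27 kg·m/s

For a wave packet, the spatial width Δx and momentum spread Δp are related by the uncertainty principle:
ΔxΔp ≥ ℏ/2

The minimum momentum spread is:
Δp_min = ℏ/(2Δx)
Δp_min = (1.055e-34 J·s) / (2 × 1.090e-08 m)
Δp_min = 4.837e-27 kg·m/s

A wave packet cannot have both a well-defined position and well-defined momentum.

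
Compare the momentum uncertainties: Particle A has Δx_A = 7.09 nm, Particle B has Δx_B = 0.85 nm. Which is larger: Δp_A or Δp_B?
Particle B has the larger minimum momentum uncertainty, by a factor of 8.34.

For each particle, the minimum momentum uncertainty is Δp_min = ℏ/(2Δx):

Particle A: Δp_A = ℏ/(2×7.090e-09 m) = 7.437e-27 kg·m/s
Particle B: Δp_B = ℏ/(2×8.500e-10 m) = 6.203e-26 kg·m/s

Ratio: Δp_B/Δp_A = 8.34

Since Δp_min ∝ 1/Δx, the particle with smaller position uncertainty (B) has larger momentum uncertainty.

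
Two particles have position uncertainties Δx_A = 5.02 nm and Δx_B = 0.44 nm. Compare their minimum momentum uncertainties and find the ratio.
Particle B has the larger minimum momentum uncertainty, by a factor of 11.41.

For each particle, the minimum momentum uncertainty is Δp_min = ℏ/(2Δx):

Particle A: Δp_A = ℏ/(2×5.020e-09 m) = 1.050e-26 kg·m/s
Particle B: Δp_B = ℏ/(2×4.400e-10 m) = 1.198e-25 kg·m/s

Ratio: Δp_B/Δp_A = 11.41

Since Δp_min ∝ 1/Δx, the particle with smaller position uncertainty (B) has larger momentum uncertainty.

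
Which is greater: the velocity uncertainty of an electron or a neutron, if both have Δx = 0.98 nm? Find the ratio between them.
The electron has the larger minimum velocity uncertainty, by a ratio of 1838.7.

For both particles, Δp_min = ℏ/(2Δx) = 5.380e-26 kg·m/s (same for both).

The velocity uncertainty is Δv = Δp/m:
- electron: Δv = 5.380e-26 / 9.109e-31 = 5.907e+04 m/s = 59.065 km/s
- neutron: Δv = 5.380e-26 / 1.675e-27 = 3.212e+01 m/s = 32.124 m/s

Ratio: 5.907e+04 / 3.212e+01 = 1838.7

The lighter particle has larger velocity uncertainty because Δv ∝ 1/m.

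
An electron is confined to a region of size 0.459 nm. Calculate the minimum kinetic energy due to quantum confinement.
45.210 meV

Using the uncertainty principle:

1. Position uncertainty: Δx ≈ 4.590e-10 m
2. Minimum momentum uncertainty: Δp = ℏ/(2Δx) = 1.149e-25 kg·m/s
3. Minimum kinetic energy:
   KE = (Δp)²/(2m) = (1.149e-25)²/(2 × 9.109e-31 kg)
   KE = 7.243e-21 J = 45.210 meV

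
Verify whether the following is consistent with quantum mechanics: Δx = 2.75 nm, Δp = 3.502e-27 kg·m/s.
No, it violates the uncertainty principle (impossible measurement).

Calculate the product ΔxΔp:
ΔxΔp = (2.750e-09 m) × (3.502e-27 kg·m/s)
ΔxΔp = 9.631e-36 J·s

Compare to the minimum allowed value ℏ/2:
ℏ/2 = 5.273e-35 J·s

Since ΔxΔp = 9.631e-36 J·s < 5.273e-35 J·s = ℏ/2,
the measurement violates the uncertainty principle.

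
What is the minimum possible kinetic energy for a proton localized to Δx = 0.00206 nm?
1.222 eV

Localizing a particle requires giving it sufficient momentum uncertainty:

1. From uncertainty principle: Δp ≥ ℏ/(2Δx)
   Δp_min = (1.055e-34 J·s) / (2 × 2.060e-12 m)
   Δp_min = 2.560e-23 kg·m/s

2. This momentum uncertainty corresponds to kinetic energy:
   KE ≈ (Δp)²/(2m) = (2.560e-23)²/(2 × 1.673e-27 kg)
   KE = 1.959e-19 J = 1.222 eV

Tighter localization requires more energy.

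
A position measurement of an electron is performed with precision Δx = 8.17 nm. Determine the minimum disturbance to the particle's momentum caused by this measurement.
6.454 × 10^-27 kg·m/s

The uncertainty principle implies that measuring position disturbs momentum:
ΔxΔp ≥ ℏ/2

When we measure position with precision Δx, we necessarily introduce a momentum uncertainty:
Δp ≥ ℏ/(2Δx)
Δp_min = (1.055e-34 J·s) / (2 × 8.170e-09 m)
Δp_min = 6.454e-27 kg·m/s

The more precisely we measure position, the greater the momentum disturbance.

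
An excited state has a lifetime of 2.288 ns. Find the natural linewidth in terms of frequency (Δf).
34.780 MHz

Using the energy-time uncertainty principle and E = hf:
ΔEΔt ≥ ℏ/2
hΔf·Δt ≥ ℏ/2

The minimum frequency uncertainty is:
Δf = ℏ/(2hτ) = 1/(4πτ)
Δf = 1/(4π × 2.288e-09 s)
Δf = 3.478e+07 Hz = 34.780 MHz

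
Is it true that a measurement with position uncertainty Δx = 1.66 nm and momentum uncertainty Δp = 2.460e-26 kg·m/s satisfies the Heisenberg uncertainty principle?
No, it violates the uncertainty principle (impossible measurement).

Calculate the product ΔxΔp:
ΔxΔp = (1.660e-09 m) × (2.460e-26 kg·m/s)
ΔxΔp = 4.084e-35 J·s

Compare to the minimum allowed value ℏ/2:
ℏ/2 = 5.273e-35 J·s

Since ΔxΔp = 4.084e-35 J·s < 5.273e-35 J·s = ℏ/2,
the measurement violates the uncertainty principle.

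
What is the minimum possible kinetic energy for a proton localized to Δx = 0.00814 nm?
78.290 meV

Localizing a particle requires giving it sufficient momentum uncertainty:

1. From uncertainty principle: Δp ≥ ℏ/(2Δx)
   Δp_min = (1.055e-34 J·s) / (2 × 8.140e-12 m)
   Δp_min = 6.478e-24 kg·m/s

2. This momentum uncertainty corresponds to kinetic energy:
   KE ≈ (Δp)²/(2m) = (6.478e-24)²/(2 × 1.673e-27 kg)
   KE = 1.254e-20 J = 78.290 meV

Tighter localization requires more energy.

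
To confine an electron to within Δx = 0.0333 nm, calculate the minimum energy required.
8.590 eV

Localizing a particle requires giving it sufficient momentum uncertainty:

1. From uncertainty principle: Δp ≥ ℏ/(2Δx)
   Δp_min = (1.055e-34 J·s) / (2 × 3.330e-11 m)
   Δp_min = 1.583e-24 kg·m/s

2. This momentum uncertainty corresponds to kinetic energy:
   KE ≈ (Δp)²/(2m) = (1.583e-24)²/(2 × 9.109e-31 kg)
   KE = 1.376e-18 J = 8.590 eV

Tighter localization requires more energy.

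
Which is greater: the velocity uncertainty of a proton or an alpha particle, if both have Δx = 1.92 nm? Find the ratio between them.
The proton has the larger minimum velocity uncertainty, by a ratio of 4.0.

For both particles, Δp_min = ℏ/(2Δx) = 2.746e-26 kg·m/s (same for both).

The velocity uncertainty is Δv = Δp/m:
- proton: Δv = 2.746e-26 / 1.673e-27 = 1.642e+01 m/s = 16.419 m/s
- alpha particle: Δv = 2.746e-26 / 6.645e-27 = 4.133e+00 m/s = 4.133 m/s

Ratio: 1.642e+01 / 4.133e+00 = 4.0

The lighter particle has larger velocity uncertainty because Δv ∝ 1/m.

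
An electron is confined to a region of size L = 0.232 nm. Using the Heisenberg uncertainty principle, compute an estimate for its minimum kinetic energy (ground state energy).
176.965 meV

Using the uncertainty principle to estimate ground state energy:

1. The position uncertainty is approximately the confinement size:
   Δx ≈ L = 2.320e-10 m

2. From ΔxΔp ≥ ℏ/2, the minimum momentum uncertainty is:
   Δp ≈ ℏ/(2L) = 2.273e-25 kg·m/s

3. The kinetic energy is approximately:
   KE ≈ (Δp)²/(2m) = (2.273e-25)²/(2 × 9.109e-31 kg)
   KE ≈ 2.835e-20 J = 176.965 meV

This is an order-of-magnitude estimate of the ground state energy.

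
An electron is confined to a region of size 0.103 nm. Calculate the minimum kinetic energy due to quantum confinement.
897.818 meV

Using the uncertainty principle:

1. Position uncertainty: Δx ≈ 1.030e-10 m
2. Minimum momentum uncertainty: Δp = ℏ/(2Δx) = 5.119e-25 kg·m/s
3. Minimum kinetic energy:
   KE = (Δp)²/(2m) = (5.119e-25)²/(2 × 9.109e-31 kg)
   KE = 1.438e-19 J = 897.818 meV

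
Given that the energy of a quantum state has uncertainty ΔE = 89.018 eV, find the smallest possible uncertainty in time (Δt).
3.697 as

Using the energy-time uncertainty principle:
ΔEΔt ≥ ℏ/2

The minimum uncertainty in time is:
Δt_min = ℏ/(2ΔE)
Δt_min = (1.055e-34 J·s) / (2 × 1.426e-17 J)
Δt_min = 3.697e-18 s = 3.697 as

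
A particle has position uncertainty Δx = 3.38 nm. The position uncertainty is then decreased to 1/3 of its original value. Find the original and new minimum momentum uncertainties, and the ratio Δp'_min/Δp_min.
Original Δp_min = 1.560 × 10^-26 kg·m/s; new Δp'_min = 4.680 × 10^-26 kg·m/s; ratio Δp'_min/Δp_min = 3.

From the uncertainty principle ΔxΔp ≥ ℏ/2, the minimum momentum uncertainty is Δp_min = ℏ/(2Δx).

Original (Δx = 3.38 nm = 3.380e-09 m):
Δp_min = (1.055e-34 J·s)/(2 × 3.380e-09 m) = 1.560e-26 kg·m/s

When Δx → (1/3)Δx:
Δp'_min = ℏ/(2 × (1/3)Δx) = 3 × ℏ/(2Δx) = 3 × Δp_min
Δp'_min = 3 × 1.560e-26 kg·m/s = 4.680e-26 kg·m/s

Since Δp_min ∝ 1/Δx, when Δx is decreased to 1/3 of its original value, Δp_min increases to 3 times its original value.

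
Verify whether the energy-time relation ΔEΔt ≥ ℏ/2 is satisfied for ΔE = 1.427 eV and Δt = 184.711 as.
No, it violates the uncertainty relation.

Calculate the product ΔEΔt:
ΔE = 1.427 eV = 2.286e-19 J
ΔEΔt = (2.286e-19 J) × (1.847e-16 s)
ΔEΔt = 4.223e-35 J·s

Compare to the minimum allowed value ℏ/2:
ℏ/2 = 5.273e-35 J·s

Since ΔEΔt = 4.223e-35 J·s < 5.273e-35 J·s = ℏ/2,
this violates the uncertainty relation.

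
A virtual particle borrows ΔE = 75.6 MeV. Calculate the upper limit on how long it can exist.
4.353 ys

Using the energy-time uncertainty principle:
ΔEΔt ≥ ℏ/2

For a virtual particle borrowing energy ΔE, the maximum lifetime is:
Δt_max = ℏ/(2ΔE)

Converting energy:
ΔE = 75.6 MeV = 1.211e-11 J

Δt_max = (1.055e-34 J·s) / (2 × 1.211e-11 J)
Δt_max = 4.353e-24 s = 4.353 ys

Virtual particles with higher borrowed energy exist for shorter times.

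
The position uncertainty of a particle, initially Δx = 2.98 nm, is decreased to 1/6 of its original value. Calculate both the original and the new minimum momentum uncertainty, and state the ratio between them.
Original Δp_min = 1.769 × 10^-26 kg·m/s; new Δp'_min = 1.062 × 10^-25 kg·m/s; ratio Δp'_min/Δp_min = 6.

From the uncertainty principle ΔxΔp ≥ ℏ/2, the minimum momentum uncertainty is Δp_min = ℏ/(2Δx).

Original (Δx = 2.98 nm = 2.980e-09 m):
Δp_min = (1.055e-34 J·s)/(2 × 2.980e-09 m) = 1.769e-26 kg·m/s

When Δx → (1/6)Δx:
Δp'_min = ℏ/(2 × (1/6)Δx) = 6 × ℏ/(2Δx) = 6 × Δp_min
Δp'_min = 6 × 1.769e-26 kg·m/s = 1.062e-25 kg·m/s

Since Δp_min ∝ 1/Δx, when Δx is decreased to 1/6 of its original value, Δp_min increases to 6 times its original value.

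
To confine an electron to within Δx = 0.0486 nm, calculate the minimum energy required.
4.033 eV

Localizing a particle requires giving it sufficient momentum uncertainty:

1. From uncertainty principle: Δp ≥ ℏ/(2Δx)
   Δp_min = (1.055e-34 J·s) / (2 × 4.860e-11 m)
   Δp_min = 1.085e-24 kg·m/s

2. This momentum uncertainty corresponds to kinetic energy:
   KE ≈ (Δp)²/(2m) = (1.085e-24)²/(2 × 9.109e-31 kg)
   KE = 6.461e-19 J = 4.033 eV

Tighter localization requires more energy.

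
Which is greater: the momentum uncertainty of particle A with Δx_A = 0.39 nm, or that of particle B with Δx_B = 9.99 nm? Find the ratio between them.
Particle A has the larger minimum momentum uncertainty, by a factor of 25.62.

For each particle, the minimum momentum uncertainty is Δp_min = ℏ/(2Δx):

Particle A: Δp_A = ℏ/(2×3.900e-10 m) = 1.352e-25 kg·m/s
Particle B: Δp_B = ℏ/(2×9.990e-09 m) = 5.278e-27 kg·m/s

Ratio: Δp_A/Δp_B = 25.62

Since Δp_min ∝ 1/Δx, the particle with smaller position uncertainty (A) has larger momentum uncertainty.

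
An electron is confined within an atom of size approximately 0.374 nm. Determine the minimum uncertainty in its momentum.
1.410 × 10^-25 kg·m/s

Using the Heisenberg uncertainty principle:
ΔxΔp ≥ ℏ/2

With Δx ≈ L = 3.740e-10 m (the confinement size):
Δp_min = ℏ/(2Δx)
Δp_min = (1.055e-34 J·s) / (2 × 3.740e-10 m)
Δp_min = 1.410e-25 kg·m/s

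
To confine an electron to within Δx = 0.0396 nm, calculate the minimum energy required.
6.074 eV

Localizing a particle requires giving it sufficient momentum uncertainty:

1. From uncertainty principle: Δp ≥ ℏ/(2Δx)
   Δp_min = (1.055e-34 J·s) / (2 × 3.960e-11 m)
   Δp_min = 1.332e-24 kg·m/s

2. This momentum uncertainty corresponds to kinetic energy:
   KE ≈ (Δp)²/(2m) = (1.332e-24)²/(2 × 9.109e-31 kg)
   KE = 9.732e-19 J = 6.074 eV

Tighter localization requires more energy.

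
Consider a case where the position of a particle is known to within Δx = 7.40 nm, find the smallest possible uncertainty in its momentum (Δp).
7.125 × 10^-27 kg·m/s

Using the Heisenberg uncertainty principle:
ΔxΔp ≥ ℏ/2

The minimum uncertainty in momentum is:
Δp_min = ℏ/(2Δx)
Δp_min = (1.055e-34 J·s) / (2 × 7.400e-09 m)
Δp_min = 7.125e-27 kg·m/s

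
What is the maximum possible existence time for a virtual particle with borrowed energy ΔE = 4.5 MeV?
73.135 ys

Using the energy-time uncertainty principle:
ΔEΔt ≥ ℏ/2

For a virtual particle borrowing energy ΔE, the maximum lifetime is:
Δt_max = ℏ/(2ΔE)

Converting energy:
ΔE = 4.5 MeV = 7.210e-13 J

Δt_max = (1.055e-34 J·s) / (2 × 7.210e-13 J)
Δt_max = 7.313e-23 s = 73.135 ys

Virtual particles with higher borrowed energy exist for shorter times.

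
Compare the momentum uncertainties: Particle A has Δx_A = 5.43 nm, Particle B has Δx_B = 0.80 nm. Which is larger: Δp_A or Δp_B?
Particle B has the larger minimum momentum uncertainty, by a factor of 6.79.

For each particle, the minimum momentum uncertainty is Δp_min = ℏ/(2Δx):

Particle A: Δp_A = ℏ/(2×5.430e-09 m) = 9.711e-27 kg·m/s
Particle B: Δp_B = ℏ/(2×8.000e-10 m) = 6.591e-26 kg·m/s

Ratio: Δp_B/Δp_A = 6.79

Since Δp_min ∝ 1/Δx, the particle with smaller position uncertainty (B) has larger momentum uncertainty.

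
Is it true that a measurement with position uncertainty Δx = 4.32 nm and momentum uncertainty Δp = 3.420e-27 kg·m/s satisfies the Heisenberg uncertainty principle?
No, it violates the uncertainty principle (impossible measurement).

Calculate the product ΔxΔp:
ΔxΔp = (4.320e-09 m) × (3.420e-27 kg·m/s)
ΔxΔp = 1.477e-35 J·s

Compare to the minimum allowed value ℏ/2:
ℏ/2 = 5.273e-35 J·s

Since ΔxΔp = 1.477e-35 J·s < 5.273e-35 J·s = ℏ/2,
the measurement violates the uncertainty principle.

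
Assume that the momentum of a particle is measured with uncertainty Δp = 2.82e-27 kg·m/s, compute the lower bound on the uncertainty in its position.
18.698 nm

Using the Heisenberg uncertainty principle:
ΔxΔp ≥ ℏ/2

The minimum uncertainty in position is:
Δx_min = ℏ/(2Δp)
Δx_min = (1.055e-34 J·s) / (2 × 2.820e-27 kg·m/s)
Δx_min = 1.870e-08 m = 18.698 nm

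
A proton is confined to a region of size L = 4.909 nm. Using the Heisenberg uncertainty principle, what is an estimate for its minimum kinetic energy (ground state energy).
215.262 neV

Using the uncertainty principle to estimate ground state energy:

1. The position uncertainty is approximately the confinement size:
   Δx ≈ L = 4.909e-09 m

2. From ΔxΔp ≥ ℏ/2, the minimum momentum uncertainty is:
   Δp ≈ ℏ/(2L) = 1.074e-26 kg·m/s

3. The kinetic energy is approximately:
   KE ≈ (Δp)²/(2m) = (1.074e-26)²/(2 × 1.673e-27 kg)
   KE ≈ 3.449e-26 J = 215.262 neV

This is an order-of-magnitude estimate of the ground state energy.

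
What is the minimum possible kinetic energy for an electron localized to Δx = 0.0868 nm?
1.264 eV

Localizing a particle requires giving it sufficient momentum uncertainty:

1. From uncertainty principle: Δp ≥ ℏ/(2Δx)
   Δp_min = (1.055e-34 J·s) / (2 × 8.680e-11 m)
   Δp_min = 6.075e-25 kg·m/s

2. This momentum uncertainty corresponds to kinetic energy:
   KE ≈ (Δp)²/(2m) = (6.075e-25)²/(2 × 9.109e-31 kg)
   KE = 2.026e-19 J = 1.264 eV

Tighter localization requires more energy.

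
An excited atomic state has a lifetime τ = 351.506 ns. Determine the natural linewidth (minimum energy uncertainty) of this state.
936.274 peV

Using the energy-time uncertainty principle:
ΔEΔt ≥ ℏ/2

The lifetime τ represents the time uncertainty Δt.
The natural linewidth (minimum energy uncertainty) is:

ΔE = ℏ/(2τ)
ΔE = (1.055e-34 J·s) / (2 × 3.515e-07 s)
ΔE = 1.500e-28 J = 936.274 peV

This natural linewidth limits the precision of spectroscopic measurements.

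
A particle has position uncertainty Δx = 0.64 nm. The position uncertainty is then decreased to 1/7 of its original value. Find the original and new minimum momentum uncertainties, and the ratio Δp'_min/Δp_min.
Original Δp_min = 8.239 × 10^-26 kg·m/s; new Δp'_min = 5.767 × 10^-25 kg·m/s; ratio Δp'_min/Δp_min = 7.

From the uncertainty principle ΔxΔp ≥ ℏ/2, the minimum momentum uncertainty is Δp_min = ℏ/(2Δx).

Original (Δx = 0.64 nm = 6.400e-10 m):
Δp_min = (1.055e-34 J·s)/(2 × 6.400e-10 m) = 8.239e-26 kg·m/s

When Δx → (1/7)Δx:
Δp'_min = ℏ/(2 × (1/7)Δx) = 7 × ℏ/(2Δx) = 7 × Δp_min
Δp'_min = 7 × 8.239e-26 kg·m/s = 5.767e-25 kg·m/s

Since Δp_min ∝ 1/Δx, when Δx is decreased to 1/7 of its original value, Δp_min increases to 7 times its original value.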